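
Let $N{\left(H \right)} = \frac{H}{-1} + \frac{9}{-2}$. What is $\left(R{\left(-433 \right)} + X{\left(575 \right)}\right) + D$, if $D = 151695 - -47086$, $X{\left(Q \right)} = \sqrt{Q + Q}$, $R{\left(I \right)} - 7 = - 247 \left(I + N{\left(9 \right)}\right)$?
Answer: $\frac{618147}{2} + 5 \sqrt{46} \approx 3.0911 \cdot 10^{5}$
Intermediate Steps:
$N{\left(H \right)} = - \frac{9}{2} - H$ ($N{\left(H \right)} = H \left(-1\right) + 9 \left(- \frac{1}{2}\right) = - H - \frac{9}{2} = - \frac{9}{2} - H$)
$R{\left(I \right)} = \frac{6683}{2} - 247 I$ ($R{\left(I \right)} = 7 - 247 \left(I - \frac{27}{2}\right) = 7 - 247 \left(- \frac{27}{2} + I\right) = 7 - \left(- \frac{6669}{2} + 247 I\right) = \frac{6683}{2} - 247 I$)
$X{\left(Q \right)} = \sqrt{2} \sqrt{Q}$ ($X{\left(Q \right)} = \sqrt{2 Q} = \sqrt{2} \sqrt{Q}$)
$D = 198781$ ($D = 151695 + 47086 = 198781$)
$\left(R{\left(-433 \right)} + X{\left(575 \right)}\right) + D = \left(\left(\frac{6683}{2} - -106951\right) + \sqrt{2} \sqrt{575}\right) + 198781 = \left(\left(\frac{6683}{2} + 106951\right) + \sqrt{2} \cdot 5 \sqrt{23}\right) + 198781 = \left(\frac{220585}{2} + 5 \sqrt{46}\right) + 198781 = \frac{618147}{2} + 5 \sqrt{46}$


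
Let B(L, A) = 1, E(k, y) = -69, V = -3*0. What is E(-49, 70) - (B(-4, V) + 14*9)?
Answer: -196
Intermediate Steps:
V = 0
E(-49, 70) - (B(-4, V) + 14*9) = -69 - (1 + 14*9) = -69 - (1 + 126) = -69 - 1*127 = -69 - 127 = -196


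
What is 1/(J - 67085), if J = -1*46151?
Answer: -1/113236 ≈ -8.8311e-6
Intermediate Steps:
J = -46151
1/(J - 67085) = 1/(-46151 - 67085) = 1/(-113236) = -1/113236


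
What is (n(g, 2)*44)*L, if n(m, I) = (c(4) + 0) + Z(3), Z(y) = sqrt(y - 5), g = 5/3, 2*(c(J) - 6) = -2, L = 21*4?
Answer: 18480 + 3696*I*sqrt(2) ≈ 18480.0 + 5226.9*I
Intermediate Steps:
L = 84
c(J) = 5 (c(J) = 6 + (1/2)*(-2) = 6 - 1 = 5)
g = 5/3 (g = 5*(1/3) = 5/3 ≈ 1.6667)
Z(y) = sqrt(-5 + y)
n(m, I) = 5 + I*sqrt(2) (n(m, I) = (5 + 0) + sqrt(-5 + 3) = 5 + sqrt(-2) = 5 + I*sqrt(2))
(n(g, 2)*44)*L = ((5 + I*sqrt(2))*44)*84 = (220 + 44*I*sqrt(2))*84 = 18480 + 3696*I*sqrt(2)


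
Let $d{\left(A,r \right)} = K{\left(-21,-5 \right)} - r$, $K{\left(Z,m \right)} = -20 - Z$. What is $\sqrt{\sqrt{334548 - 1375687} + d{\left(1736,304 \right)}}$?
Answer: $\sqrt{-303 + i \sqrt{1041139}} \approx 19.512 + 26.148 i$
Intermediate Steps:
$d{\left(A,r \right)} = 1 - r$ ($d{\left(A,r \right)} = \left(-20 - -21\right) - r = \left(-20 + 21\right) - r = 1 - r$)
$\sqrt{\sqrt{334548 - 1375687} + d{\left(1736,304 \right)}} = \sqrt{\sqrt{334548 - 1375687} + \left(1 - 304\right)} = \sqrt{\sqrt{-1041139} + \left(1 - 304\right)} = \sqrt{i \sqrt{1041139} - 303} = \sqrt{-303 + i \sqrt{1041139}}$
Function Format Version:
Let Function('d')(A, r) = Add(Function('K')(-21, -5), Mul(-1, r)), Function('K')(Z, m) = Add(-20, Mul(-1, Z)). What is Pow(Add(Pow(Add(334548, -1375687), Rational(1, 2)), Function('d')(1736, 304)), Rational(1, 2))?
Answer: Pow(Add(-303, Mul(I, Pow(1041139, Rational(1, 2)))), Rational(1, 2)) ≈ Add(19.512, Mul(26.148, I))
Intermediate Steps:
Function('d')(A, r) = Add(1, Mul(-1, r)) (Function('d')(A, r) = Add(Add(-20, Mul(-1, -21)), Mul(-1, r)) = Add(Add(-20, 21), Mul(-1, r)) = Add(1, Mul(-1, r)))
Pow(Add(Pow(Add(334548, -1375687), Rational(1, 2)), Function('d')(1736, 304)), Rational(1, 2)) = Pow(Add(Pow(Add(334548, -1375687), Rational(1, 2)), Add(1, Mul(-1, 304))), Rational(1, 2)) = Pow(Add(Pow(-1041139, Rational(1, 2)), Add(1, -304)), Rational(1, 2)) = Pow(Add(Mul(I, Pow(1041139, Rational(1, 2))), -303), Rational(1, 2)) = Pow(Add(-303, Mul(I, Pow(1041139, Rational(1, 2)))), Rational(1, 2))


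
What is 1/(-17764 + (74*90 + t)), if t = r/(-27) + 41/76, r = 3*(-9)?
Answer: -76/843787 ≈ -9.0070e-5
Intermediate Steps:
r = -27
t = 117/76 (t = -27/(-27) + 41/76 = -27*(-1/27) + 41*(1/76) = 1 + 41/76 = 117/76 ≈ 1.5395)
1/(-17764 + (74*90 + t)) = 1/(-17764 + (74*90 + 117/76)) = 1/(-17764 + (6660 + 117/76)) = 1/(-17764 + 506277/76) = 1/(-843787/76) = -76/843787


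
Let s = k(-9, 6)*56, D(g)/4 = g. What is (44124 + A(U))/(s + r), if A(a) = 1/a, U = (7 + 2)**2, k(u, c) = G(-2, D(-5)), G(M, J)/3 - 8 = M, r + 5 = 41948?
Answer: 3574045/3479031 ≈ 1.0273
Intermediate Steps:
r = 41943 (r = -5 + 41948 = 41943)
D(g) = 4*g
G(M, J) = 24 + 3*M
k(u, c) = 18 (k(u, c) = 24 + 3*(-2) = 24 - 6 = 18)
U = 81 (U = 9**2 = 81)
s = 1008 (s = 18*56 = 1008)
(44124 + A(U))/(s + r) = (44124 + 1/81)/(1008 + 41943) = (44124 + 1/81)/42951 = (3574045/81)*(1/42951) = 3574045/3479031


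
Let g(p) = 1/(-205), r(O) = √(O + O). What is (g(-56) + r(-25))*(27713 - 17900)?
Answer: -9813/205 + 49065*I*√2 ≈ -47.868 + 69388.0*I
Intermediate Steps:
r(O) = √2*√O (r(O) = √(2*O) = √2*√O)
g(p) = -1/205
(g(-56) + r(-25))*(27713 - 17900) = (-1/205 + √2*√(-25))*(27713 - 17900) = (-1/205 + √2*(5*I))*9813 = (-1/205 + 5*I*√2)*9813 = -9813/205 + 49065*I*√2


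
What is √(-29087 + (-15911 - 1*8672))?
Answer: I*√53670 ≈ 231.67*I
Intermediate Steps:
√(-29087 + (-15911 - 1*8672)) = √(-29087 + (-15911 - 8672)) = √(-29087 - 24583) = √(-53670) = I*√53670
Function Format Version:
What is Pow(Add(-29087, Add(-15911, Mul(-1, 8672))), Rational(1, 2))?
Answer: Mul(I, Pow(53670, Rational(1, 2))) ≈ Mul(231.67, I)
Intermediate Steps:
Pow(Add(-29087, Add(-15911, Mul(-1, 8672))), Rational(1, 2)) = Pow(Add(-29087, Add(-15911, -8672)), Rational(1, 2)) = Pow(Add(-29087, -24583), Rational(1, 2)) = Pow(-53670, Rational(1, 2)) = Mul(I, Pow(53670, Rational(1, 2)))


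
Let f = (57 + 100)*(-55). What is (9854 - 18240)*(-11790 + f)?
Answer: 171284050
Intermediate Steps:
f = -8635 (f = 157*(-55) = -8635)
(9854 - 18240)*(-11790 + f) = (9854 - 18240)*(-11790 - 8635) = -8386*(-20425) = 171284050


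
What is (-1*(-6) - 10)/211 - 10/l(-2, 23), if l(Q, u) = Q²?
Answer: -1063/422 ≈ -2.5190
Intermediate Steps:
(-1*(-6) - 10)/211 - 10/l(-2, 23) = (-1*(-6) - 10)/211 - 10/((-2)²) = (6 - 10)*(1/211) - 10/4 = -4*1/211 - 10*¼ = -4/211 - 5/2 = -1063/422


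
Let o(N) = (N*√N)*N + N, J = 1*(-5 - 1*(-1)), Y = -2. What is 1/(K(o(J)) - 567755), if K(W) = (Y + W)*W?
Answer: -113751/64696470485 + 64*I/64696470485 ≈ -1.7582e-6 + 9.8924e-10*I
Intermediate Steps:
J = -4 (J = 1*(-5 + 1) = 1*(-4) = -4)
o(N) = N + N^(5/2) (o(N) = N^(3/2)*N + N = N^(5/2) + N = N + N^(5/2))
K(W) = W*(-2 + W) (K(W) = (-2 + W)*W = W*(-2 + W))
1/(K(o(J)) - 567755) = 1/((-4 + (-4)^(5/2))*(-2 + (-4 + (-4)^(5/2))) - 567755) = 1/((-4 + 32*I)*(-2 + (-4 + 32*I)) - 567755) = 1/((-4 + 32*I)*(-6 + 32*I) - 567755) = 1/((-6 + 32*I)*(-4 + 32*I) - 567755) = 1/(-567755 + (-6 + 32*I)*(-4 + 32*I))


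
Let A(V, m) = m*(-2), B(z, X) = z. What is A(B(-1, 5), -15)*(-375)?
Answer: -11250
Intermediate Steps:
A(V, m) = -2*m
A(B(-1, 5), -15)*(-375) = -2*(-15)*(-375) = 30*(-375) = -11250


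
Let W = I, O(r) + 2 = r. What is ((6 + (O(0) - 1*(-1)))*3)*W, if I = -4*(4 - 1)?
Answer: -180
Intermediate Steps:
O(r) = -2 + r
I = -12 (I = -4*3 = -12)
W = -12
((6 + (O(0) - 1*(-1)))*3)*W = ((6 + ((-2 + 0) - 1*(-1)))*3)*(-12) = ((6 + (-2 + 1))*3)*(-12) = ((6 - 1)*3)*(-12) = (5*3)*(-12) = 15*(-12) = -180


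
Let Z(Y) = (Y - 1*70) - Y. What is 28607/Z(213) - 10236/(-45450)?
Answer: -43315721/106050 ≈ -408.45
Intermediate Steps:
Z(Y) = -70 (Z(Y) = (Y - 70) - Y = (-70 + Y) - Y = -70)
28607/Z(213) - 10236/(-45450) = 28607/(-70) - 10236/(-45450) = 28607*(-1/70) - 10236*(-1/45450) = -28607/70 + 1706/7575 = -43315721/106050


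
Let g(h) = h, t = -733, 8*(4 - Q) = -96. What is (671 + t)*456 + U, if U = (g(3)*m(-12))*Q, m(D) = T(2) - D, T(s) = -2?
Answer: -27792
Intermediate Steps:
Q = 16 (Q = 4 - ⅛*(-96) = 4 + 12 = 16)
m(D) = -2 - D
U = 480 (U = (3*(-2 - 1*(-12)))*16 = (3*(-2 + 12))*16 = (3*10)*16 = 30*16 = 480)
(671 + t)*456 + U = (671 - 733)*456 + 480 = -62*456 + 480 = -28272 + 480 = -27792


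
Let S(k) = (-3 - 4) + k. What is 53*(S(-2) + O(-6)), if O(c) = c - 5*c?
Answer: 795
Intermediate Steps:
O(c) = -4*c
S(k) = -7 + k
53*(S(-2) + O(-6)) = 53*((-7 - 2) - 4*(-6)) = 53*(-9 + 24) = 53*15 = 795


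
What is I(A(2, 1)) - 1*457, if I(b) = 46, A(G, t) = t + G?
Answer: -411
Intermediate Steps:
A(G, t) = G + t
I(A(2, 1)) - 1*457 = 46 - 1*457 = 46 - 457 = -411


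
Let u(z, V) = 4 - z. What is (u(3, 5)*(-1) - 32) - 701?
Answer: -734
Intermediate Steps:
(u(3, 5)*(-1) - 32) - 701 = ((4 - 1*3)*(-1) - 32) - 701 = ((4 - 3)*(-1) - 32) - 701 = (1*(-1) - 32) - 701 = (-1 - 32) - 701 = -33 - 701 = -734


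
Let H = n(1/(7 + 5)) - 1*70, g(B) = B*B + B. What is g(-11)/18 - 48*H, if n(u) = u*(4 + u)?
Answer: 30148/9 ≈ 3349.8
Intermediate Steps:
g(B) = B + B² (g(B) = B² + B = B + B²)
H = -10031/144 (H = (4 + 1/(7 + 5))/(7 + 5) - 1*70 = (4 + 1/12)/12 - 70 = (1/12)*(49/12) - 70 = 49/144 - 70 = -10031/144 ≈ -69.660)
g(-11)/18 - 48*H = -11*(1 - 11)/18 - 48*(-10031/144) = -11*(-10)*(1/18) + 10031/3 = 110*(1/18) + 10031/3 = 55/9 + 10031/3 = 30148/9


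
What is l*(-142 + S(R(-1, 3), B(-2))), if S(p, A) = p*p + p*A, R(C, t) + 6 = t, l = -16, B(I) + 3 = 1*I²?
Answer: 2176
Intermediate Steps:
B(I) = -3 + I² (B(I) = -3 + 1*I² = -3 + I²)
R(C, t) = -6 + t
S(p, A) = p² + A*p
l*(-142 + S(R(-1, 3), B(-2))) = -16*(-142 + (-6 + 3)*((-3 + (-2)²) + (-6 + 3))) = -16*(-142 - 3*((-3 + 4) - 3)) = -16*(-142 - 3*(1 - 3)) = -16*(-142 - 3*(-2)) = -16*(-142 + 6) = -16*(-136) = 2176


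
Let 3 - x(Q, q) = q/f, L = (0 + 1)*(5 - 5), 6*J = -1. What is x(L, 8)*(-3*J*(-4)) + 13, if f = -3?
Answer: 5/3 ≈ 1.6667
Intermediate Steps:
J = -1/6 (J = (1/6)*(-1) = -1/6 ≈ -0.16667)
L = 0 (L = 1*0 = 0)
x(Q, q) = 3 + q/3 (x(Q, q) = 3 - q/(-3) = 3 - q*(-1)/3 = 3 - (-1)*q/3 = 3 + q/3)
x(L, 8)*(-3*J*(-4)) + 13 = (3 + (1/3)*8)*(-3*(-1/6)*(-4)) + 13 = (3 + 8/3)*((1/2)*(-4)) + 13 = (17/3)*(-2) + 13 = -34/3 + 13 = 5/3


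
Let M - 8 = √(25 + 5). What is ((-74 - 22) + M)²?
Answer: (-88 + √30)² ≈ 6810.0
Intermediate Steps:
M = 8 + √30 (M = 8 + √(25 + 5) = 8 + √30 ≈ 13.477)
((-74 - 22) + M)² = ((-74 - 22) + (8 + √30))² = (-96 + (8 + √30))² = (-88 + √30)²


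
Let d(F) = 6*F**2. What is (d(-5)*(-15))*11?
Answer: -24750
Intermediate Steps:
(d(-5)*(-15))*11 = ((6*(-5)**2)*(-15))*11 = ((6*25)*(-15))*11 = (150*(-15))*11 = -2250*11 = -24750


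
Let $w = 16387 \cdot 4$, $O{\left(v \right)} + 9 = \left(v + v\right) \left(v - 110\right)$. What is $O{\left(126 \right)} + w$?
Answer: $69571$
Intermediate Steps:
$O{\left(v \right)} = -9 + 2 v \left(-110 + v\right)$ ($O{\left(v \right)} = -9 + \left(v + v\right) \left(v - 110\right) = -9 + 2 v \left(-110 + v\right)$)
$w = 65548$
$O{\left(126 \right)} + w = \left(-9 - 27720 + 2 \cdot 126^{2}\right) + 65548 = \left(-9 - 27720 + 2 \cdot 15876\right) + 65548 = \left(-9 - 27720 + 31752\right) + 65548 = 4023 + 65548 = 69571$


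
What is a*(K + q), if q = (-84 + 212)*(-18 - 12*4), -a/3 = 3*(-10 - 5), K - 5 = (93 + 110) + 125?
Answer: -1095525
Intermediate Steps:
K = 333 (K = 5 + ((93 + 110) + 125) = 5 + (203 + 125) = 5 + 328 = 333)
a = 135 (a = -9*(-10 - 5) = -9*(-15) = -3*(-45) = 135)
q = -8448 (q = 128*(-18 - 48) = 128*(-66) = -8448)
a*(K + q) = 135*(333 - 8448) = 135*(-8115) = -1095525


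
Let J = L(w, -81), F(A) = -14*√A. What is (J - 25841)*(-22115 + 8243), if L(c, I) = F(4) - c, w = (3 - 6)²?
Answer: 358979616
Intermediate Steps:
w = 9 (w = (-3)² = 9)
L(c, I) = -28 - c (L(c, I) = -14*√4 - c = -14*2 - c = -28 - c)
J = -37 (J = -28 - 1*9 = -28 - 9 = -37)
(J - 25841)*(-22115 + 8243) = (-37 - 25841)*(-22115 + 8243) = -25878*(-13872) = 358979616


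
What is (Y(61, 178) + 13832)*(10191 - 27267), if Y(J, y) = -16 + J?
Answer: -236963652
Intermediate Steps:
(Y(61, 178) + 13832)*(10191 - 27267) = ((-16 + 61) + 13832)*(10191 - 27267) = (45 + 13832)*(-17076) = 13877*(-17076) = -236963652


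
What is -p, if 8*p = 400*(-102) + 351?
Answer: 40449/8 ≈ 5056.1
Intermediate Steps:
p = -40449/8 (p = (400*(-102) + 351)/8 = (-40800 + 351)/8 = (⅛)*(-40449) = -40449/8 ≈ -5056.1)
-p = -1*(-40449/8) = 40449/8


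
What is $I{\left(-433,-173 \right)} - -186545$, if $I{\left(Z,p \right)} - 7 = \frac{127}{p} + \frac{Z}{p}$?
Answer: $\frac{32273802}{173} \approx 1.8655 \cdot 10^{5}$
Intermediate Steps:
$I{\left(Z,p \right)} = 7 + \frac{127}{p} + \frac{Z}{p}$ ($I{\left(Z,p \right)} = 7 + \left(\frac{127}{p} + \frac{Z}{p}\right) = 7 + \frac{127}{p} + \frac{Z}{p}$)
$I{\left(-433,-173 \right)} - -186545 = \frac{127 - 433 + 7 \left(-173\right)}{-173} - -186545 = - \frac{127 - 433 - 1211}{173} + 186545 = \left(- \frac{1}{173}\right) \left(-1517\right) + 186545 = \frac{1517}{173} + 186545 = \frac{32273802}{173}$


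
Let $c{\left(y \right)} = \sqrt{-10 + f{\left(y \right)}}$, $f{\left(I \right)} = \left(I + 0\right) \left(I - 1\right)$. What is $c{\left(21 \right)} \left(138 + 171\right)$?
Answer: $309 \sqrt{410} \approx 6256.8$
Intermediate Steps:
$f{\left(I \right)} = I \left(-1 + I\right)$
$c{\left(y \right)} = \sqrt{-10 + y \left(-1 + y\right)}$
$c{\left(21 \right)} \left(138 + 171\right) = \sqrt{-10 + 21 \left(-1 + 21\right)} \left(138 + 171\right) = \sqrt{-10 + 21 \cdot 20} \cdot 309 = \sqrt{-10 + 420} \cdot 309 = \sqrt{410} \cdot 309 = 309 \sqrt{410}$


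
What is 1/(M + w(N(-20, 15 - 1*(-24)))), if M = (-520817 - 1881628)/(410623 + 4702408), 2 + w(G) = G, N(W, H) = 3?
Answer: 5113031/2710586 ≈ 1.8863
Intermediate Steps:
w(G) = -2 + G
M = -2402445/5113031 ≈ -0.46987
1/(M + w(N(-20, 15 - 1*(-24)))) = 1/(-2402445/5113031 + (-2 + 3)) = 1/(-2402445/5113031 + 1) = 1/(2710586/5113031) = 5113031/2710586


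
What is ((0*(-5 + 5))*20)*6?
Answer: 0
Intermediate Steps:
((0*(-5 + 5))*20)*6 = ((0*0)*20)*6 = (0*20)*6 = 0*6 = 0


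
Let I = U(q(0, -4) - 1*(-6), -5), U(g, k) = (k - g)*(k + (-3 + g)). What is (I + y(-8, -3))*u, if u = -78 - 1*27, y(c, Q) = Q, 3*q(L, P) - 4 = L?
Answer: -1645/3 ≈ -548.33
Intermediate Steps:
q(L, P) = 4/3 + L/3
U(g, k) = (k - g)*(-3 + g + k)
I = 74/9 (I = (-5)² - ((4/3 + (⅓)*0) - 1*(-6))² - 3*(-5) + 3*((4/3 + (⅓)*0) - 1*(-6)) = 25 - ((4/3 + 0) + 6)² + 15 + 3*((4/3 + 0) + 6) = 25 - (4/3 + 6)² + 15 + 3*(4/3 + 6) = 25 - (22/3)² + 15 + 3*(22/3) = 25 - 1*484/9 + 15 + 22 = 25 - 484/9 + 15 + 22 = 74/9 ≈ 8.2222)
u = -105 (u = -78 - 27 = -105)
(I + y(-8, -3))*u = (74/9 - 3)*(-105) = (47/9)*(-105) = -1645/3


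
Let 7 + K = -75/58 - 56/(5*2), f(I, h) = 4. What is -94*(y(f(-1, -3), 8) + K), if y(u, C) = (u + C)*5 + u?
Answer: -682957/145 ≈ -4710.0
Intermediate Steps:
y(u, C) = 5*C + 6*u (y(u, C) = (C + u)*5 + u = (5*C + 5*u) + u = 5*C + 6*u)
K = -4029/290 (K = -7 + (-75/58 - 56/(5*2)) = -7 + (-75*1/58 - 56/10) = -7 + (-75/58 - 56*⅒) = -7 + (-75/58 - 28/5) = -7 - 1999/290 = -4029/290 ≈ -13.893)
-94*(y(f(-1, -3), 8) + K) = -94*((5*8 + 6*4) - 4029/290) = -94*((40 + 24) - 4029/290) = -94*(64 - 4029/290) = -94*14531/290 = -682957/145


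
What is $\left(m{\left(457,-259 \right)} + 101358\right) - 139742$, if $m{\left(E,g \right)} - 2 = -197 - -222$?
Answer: $-38357$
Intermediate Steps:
$m{\left(E,g \right)} = 27$ ($m{\left(E,g \right)} = 2 - -25 = 2 + \left(-197 + 222\right) = 2 + 25 = 27$)
$\left(m{\left(457,-259 \right)} + 101358\right) - 139742 = \left(27 + 101358\right) - 139742 = 101385 - 139742 = -38357$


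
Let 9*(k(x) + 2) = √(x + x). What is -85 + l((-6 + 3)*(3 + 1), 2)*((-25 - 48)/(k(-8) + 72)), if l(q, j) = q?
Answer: -7192735/99229 - 7884*I/99229 ≈ -72.486 - 0.079453*I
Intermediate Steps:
k(x) = -2 + √2*√x/9 (k(x) = -2 + √(x + x)/9 = -2 + √(2*x)/9 = -2 + (√2*√x)/9 = -2 + √2*√x/9)
-85 + l((-6 + 3)*(3 + 1), 2)*((-25 - 48)/(k(-8) + 72)) = -85 + ((-6 + 3)*(3 + 1))*((-25 - 48)/((-2 + √2*√(-8)/9) + 72)) = -85 + (-3*4)*(-73/((-2 + √2*(2*I*√2)/9) + 72)) = -85 - (-876)/((-2 + 4*I/9) + 72) = -85 - (-876)/(70 + 4*I/9) = -85 - (-876)*81*(70 - 4*I/9)/396916 = -85 - (-17739)*(70 - 4*I/9)/99229 = -85 + 17739*(70 - 4*I/9)/99229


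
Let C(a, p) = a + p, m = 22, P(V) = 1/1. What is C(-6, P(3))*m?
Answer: -110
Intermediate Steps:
P(V) = 1
C(-6, P(3))*m = (-6 + 1)*22 = -5*22 = -110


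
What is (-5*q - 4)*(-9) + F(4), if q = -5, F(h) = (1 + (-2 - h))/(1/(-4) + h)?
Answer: -571/3 ≈ -190.33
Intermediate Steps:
F(h) = (-1 - h)/(-1/4 + h)
(-5*q - 4)*(-9) + F(4) = (-5*(-5) - 4)*(-9) + 4*(-1 - 1*4)/(-1 + 4*4) = (25 - 4)*(-9) + 4*(-1 - 4)/(-1 + 16) = 21*(-9) + 4*(-5)/15 = -189 + 4*(1/15)*(-5) = -189 - 4/3 = -571/3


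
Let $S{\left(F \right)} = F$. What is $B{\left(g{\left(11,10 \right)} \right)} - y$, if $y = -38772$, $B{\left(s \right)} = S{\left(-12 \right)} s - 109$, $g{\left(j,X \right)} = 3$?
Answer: $38627$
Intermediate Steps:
$B{\left(s \right)} = -109 - 12 s$ ($B{\left(s \right)} = - 12 s - 109 = -109 - 12 s$)
$B{\left(g{\left(11,10 \right)} \right)} - y = \left(-109 - 36\right) - -38772 = \left(-109 - 36\right) + 38772 = -145 + 38772 = 38627$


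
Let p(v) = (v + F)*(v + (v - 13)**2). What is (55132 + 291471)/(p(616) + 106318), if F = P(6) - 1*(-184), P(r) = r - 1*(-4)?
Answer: 346603/295128568 ≈ 0.0011744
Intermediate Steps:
P(r) = 4 + r (P(r) = r + 4 = 4 + r)
F = 194 (F = (4 + 6) - 1*(-184) = 10 + 184 = 194)
p(v) = (194 + v)*(v + (-13 + v)**2) (p(v) = (v + 194)*(v + (v - 13)**2) = (194 + v)*(v + (-13 + v)**2))
(55132 + 291471)/(p(616) + 106318) = (55132 + 291471)/((32786 + 616**3 - 4681*616 + 169*616**2) + 106318) = 346603/((32786 + 233744896 - 2883496 + 169*379456) + 106318) = 346603/((32786 + 233744896 - 2883496 + 64128064) + 106318) = 346603/(295022250 + 106318) = 346603/295128568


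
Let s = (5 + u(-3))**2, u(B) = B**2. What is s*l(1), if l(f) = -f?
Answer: -196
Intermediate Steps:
s = 196 (s = (5 + (-3)**2)**2 = (5 + 9)**2 = 14**2 = 196)
s*l(1) = 196*(-1*1) = 196*(-1) = -196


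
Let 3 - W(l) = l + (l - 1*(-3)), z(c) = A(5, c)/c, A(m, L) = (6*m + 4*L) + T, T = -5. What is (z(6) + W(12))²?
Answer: 9025/36 ≈ 250.69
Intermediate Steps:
A(m, L) = -5 + 4*L + 6*m (A(m, L) = (6*m + 4*L) - 5 = (4*L + 6*m) - 5 = -5 + 4*L + 6*m)
z(c) = (25 + 4*c)/c (z(c) = (-5 + 4*c + 6*5)/c = (-5 + 4*c + 30)/c = (25 + 4*c)/c)
W(l) = -2*l (W(l) = 3 - (l + (l - 1*(-3))) = 3 - (l + (l + 3)) = 3 - (l + (3 + l)) = 3 - (3 + 2*l) = 3 + (-3 - 2*l) = -2*l)
(z(6) + W(12))² = ((4 + 25/6) - 2*12)² = ((4 + 25*(⅙)) - 24)² = ((4 + 25/6) - 24)² = (49/6 - 24)² = (-95/6)² = 9025/36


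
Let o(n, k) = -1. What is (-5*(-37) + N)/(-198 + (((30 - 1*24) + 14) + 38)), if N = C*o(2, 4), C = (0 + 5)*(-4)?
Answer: -41/28 ≈ -1.4643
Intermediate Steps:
C = -20 (C = 5*(-4) = -20)
N = 20 (N = -20*(-1) = 20)
(-5*(-37) + N)/(-198 + (((30 - 1*24) + 14) + 38)) = (-5*(-37) + 20)/(-198 + (((30 - 1*24) + 14) + 38)) = (185 + 20)/(-198 + (((30 - 24) + 14) + 38)) = 205/(-198 + ((6 + 14) + 38)) = 205/(-198 + (20 + 38)) = 205/(-198 + 58) = 205/(-140) = 205*(-1/140) = -41/28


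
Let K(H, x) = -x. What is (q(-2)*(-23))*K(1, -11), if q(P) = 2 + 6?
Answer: -2024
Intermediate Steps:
q(P) = 8
(q(-2)*(-23))*K(1, -11) = (8*(-23))*(-1*(-11)) = -184*11 = -2024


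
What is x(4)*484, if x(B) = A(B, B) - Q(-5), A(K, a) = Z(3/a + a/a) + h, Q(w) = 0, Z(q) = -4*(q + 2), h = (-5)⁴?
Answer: 295240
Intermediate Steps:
h = 625
Z(q) = -8 - 4*q (Z(q) = -4*(2 + q) = -8 - 4*q)
A(K, a) = 613 - 12/a (A(K, a) = (-8 - 4*(3/a + a/a)) + 625 = (-8 - 4*(3/a + 1)) + 625 = (-8 - 4*(1 + 3/a)) + 625 = (-8 + (-4 - 12/a)) + 625 = (-12 - 12/a) + 625 = 613 - 12/a)
x(B) = 613 - 12/B (x(B) = (613 - 12/B) - 1*0 = (613 - 12/B) + 0 = 613 - 12/B)
x(4)*484 = (613 - 12/4)*484 = (613 - 12*¼)*484 = (613 - 3)*484 = 610*484 = 295240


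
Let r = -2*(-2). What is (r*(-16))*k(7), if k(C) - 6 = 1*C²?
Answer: -3520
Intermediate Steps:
r = 4
k(C) = 6 + C² (k(C) = 6 + 1*C² = 6 + C²)
(r*(-16))*k(7) = (4*(-16))*(6 + 7²) = -64*(6 + 49) = -64*55 = -3520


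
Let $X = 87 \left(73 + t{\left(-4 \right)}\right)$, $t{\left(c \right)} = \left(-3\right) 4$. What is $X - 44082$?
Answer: $-38775$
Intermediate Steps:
$t{\left(c \right)} = -12$
$X = 5307$ ($X = 87 \left(73 - 12\right) = 87 \cdot 61 = 5307$)
$X - 44082 = 5307 - 44082 = -38775$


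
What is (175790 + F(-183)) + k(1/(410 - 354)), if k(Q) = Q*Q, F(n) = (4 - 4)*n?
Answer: 551277441/3136 ≈ 1.7579e+5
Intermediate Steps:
F(n) = 0 (F(n) = 0*n = 0)
k(Q) = Q**2
(175790 + F(-183)) + k(1/(410 - 354)) = (175790 + 0) + (1/(410 - 354))**2 = 175790 + (1/56)**2 = 175790 + 1/3136 = 551277441/3136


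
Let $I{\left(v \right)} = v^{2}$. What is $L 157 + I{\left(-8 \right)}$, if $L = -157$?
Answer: $-24585$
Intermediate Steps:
$L 157 + I{\left(-8 \right)} = \left(-157\right) 157 + \left(-8\right)^{2} = -24649 + 64 = -24585$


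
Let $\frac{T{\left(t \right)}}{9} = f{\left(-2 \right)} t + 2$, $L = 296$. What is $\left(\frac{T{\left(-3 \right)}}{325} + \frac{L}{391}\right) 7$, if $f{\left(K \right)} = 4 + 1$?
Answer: $\frac{27167}{9775} \approx 2.7792$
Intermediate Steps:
$f{\left(K \right)} = 5$
$T{\left(t \right)} = 18 + 45 t$ ($T{\left(t \right)} = 9 \left(5 t + 2\right) = 9 \left(2 + 5 t\right) = 18 + 45 t$)
$\left(\frac{T{\left(-3 \right)}}{325} + \frac{L}{391}\right) 7 = \left(\frac{18 + 45 \left(-3\right)}{325} + \frac{296}{391}\right) 7 = \left(\left(18 - 135\right) \frac{1}{325} + 296 \cdot \frac{1}{391}\right) 7 = \left(\left(-117\right) \frac{1}{325} + \frac{296}{391}\right) 7 = \left(- \frac{9}{25} + \frac{296}{391}\right) 7 = \frac{3881}{9775} \cdot 7 = \frac{27167}{9775}$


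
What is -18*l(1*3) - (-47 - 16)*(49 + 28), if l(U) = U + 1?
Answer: 4779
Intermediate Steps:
l(U) = 1 + U
-18*l(1*3) - (-47 - 16)*(49 + 28) = -18*(1 + 1*3) - (-47 - 16)*(49 + 28) = -18*(1 + 3) - (-63)*77 = -18*4 - 1*(-4851) = -72 + 4851 = 4779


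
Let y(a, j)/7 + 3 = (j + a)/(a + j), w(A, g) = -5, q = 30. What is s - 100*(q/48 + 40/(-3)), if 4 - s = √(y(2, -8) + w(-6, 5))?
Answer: 7649/6 - I*√19 ≈ 1274.8 - 4.3589*I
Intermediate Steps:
y(a, j) = -14 (y(a, j) = -21 + 7*((j + a)/(a + j)) = -21 + 7*((a + j)/(a + j)) = -21 + 7*1 = -21 + 7 = -14)
s = 4 - I*√19 (s = 4 - √(-14 - 5) = 4 - √(-19) = 4 - I*√19 ≈ 4.0 - 4.3589*I)
s - 100*(q/48 + 40/(-3)) = (4 - I*√19) - 100*(30/48 + 40/(-3)) = (4 - I*√19) - 100*(30*(1/48) + 40*(-⅓)) = (4 - I*√19) - 100*(5/8 - 40/3) = (4 - I*√19) - 100*(-305/24) = (4 - I*√19) + 7625/6 = 7649/6 - I*√19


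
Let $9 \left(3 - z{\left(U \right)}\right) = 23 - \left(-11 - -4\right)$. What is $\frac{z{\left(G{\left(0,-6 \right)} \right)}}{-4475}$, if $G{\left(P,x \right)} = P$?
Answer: $\frac{1}{13425} \approx 7.4488 \cdot 10^{-5}$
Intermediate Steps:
$z{\left(U \right)} = - \frac{1}{3}$ ($z{\left(U \right)} = 3 - \frac{23 - \left(-11 - -4\right)}{9} = 3 - \frac{23 - \left(-11 + 4\right)}{9} = 3 - \frac{23 - -7}{9} = 3 - \frac{23 + 7}{9} = 3 - \frac{10}{3} = - \frac{1}{3}$)
$\frac{z{\left(G{\left(0,-6 \right)} \right)}}{-4475} = - \frac{1}{3 \left(-4475\right)} = \left(- \frac{1}{3}\right) \left(- \frac{1}{4475}\right) = \frac{1}{13425}$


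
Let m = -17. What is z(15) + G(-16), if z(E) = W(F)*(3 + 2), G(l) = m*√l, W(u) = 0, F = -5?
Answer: -68*I ≈ -68.0*I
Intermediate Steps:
G(l) = -17*√l
z(E) = 0 (z(E) = 0*(3 + 2) = 0*5 = 0)
z(15) + G(-16) = 0 - 68*I = -68*I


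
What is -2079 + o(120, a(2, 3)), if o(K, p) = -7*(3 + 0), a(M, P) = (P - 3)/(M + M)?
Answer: -2100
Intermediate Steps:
a(M, P) = (-3 + P)/(2*M) (a(M, P) = (-3 + P)/((2*M)) = (-3 + P)*(1/(2*M)) = (-3 + P)/(2*M))
o(K, p) = -21 (o(K, p) = -7*3 = -21)
-2079 + o(120, a(2, 3)) = -2079 - 21 = -2100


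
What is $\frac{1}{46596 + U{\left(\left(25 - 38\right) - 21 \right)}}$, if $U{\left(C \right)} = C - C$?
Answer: $\frac{1}{46596} \approx 2.1461 \cdot 10^{-5}$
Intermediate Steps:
$U{\left(C \right)} = 0$
$\frac{1}{46596 + U{\left(\left(25 - 38\right) - 21 \right)}} = \frac{1}{46596 + 0} = \frac{1}{46596}$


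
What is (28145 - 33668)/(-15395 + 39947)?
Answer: -1841/8184 ≈ -0.22495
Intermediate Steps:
(28145 - 33668)/(-15395 + 39947) = -5523/24552 = -5523*1/24552 = -1841/8184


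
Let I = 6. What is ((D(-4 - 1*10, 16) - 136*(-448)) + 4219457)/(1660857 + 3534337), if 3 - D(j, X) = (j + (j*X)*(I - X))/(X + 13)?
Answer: 62064513/75330313 ≈ 0.82390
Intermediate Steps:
D(j, X) = 3 - (j + X*j*(6 - X))/(13 + X) (D(j, X) = 3 - (j + (j*X)*(6 - X))/(X + 13) = 3 - (j + (X*j)*(6 - X))/(13 + X) = 3 - (j + X*j*(6 - X))/(13 + X))
((D(-4 - 1*10, 16) - 136*(-448)) + 4219457)/(1660857 + 3534337) = (((39 - (-4 - 1*10) + 3*16 + (-4 - 1*10)*16**2 - 6*16*(-4 - 1*10))/(13 + 16) - 136*(-448)) + 4219457)/(1660857 + 3534337) = (((39 - (-4 - 10) + 48 + (-4 - 10)*256 - 6*16*(-4 - 10))/29 + 60928) + 4219457)/5195194 = (((39 - 1*(-14) + 48 - 14*256 - 6*16*(-14))/29 + 60928) + 4219457)*(1/5195194) = (((39 + 14 + 48 - 3584 + 1344)/29 + 60928) + 4219457)*(1/5195194) = (((1/29)*(-2139) + 60928) + 4219457)*(1/5195194) = ((-2139/29 + 60928) + 4219457)*(1/5195194) = (1764773/29 + 4219457)*(1/5195194) = (124129026/29)*(1/5195194) = 62064513/75330313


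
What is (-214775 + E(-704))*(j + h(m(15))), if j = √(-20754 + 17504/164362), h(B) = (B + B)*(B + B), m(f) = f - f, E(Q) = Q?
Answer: -19589*I*√140165918409682/7471 ≈ -3.1042e+7*I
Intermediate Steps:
m(f) = 0
h(B) = 4*B² (h(B) = (2*B)*(2*B) = 4*B²)
j = I*√140165918409682/82181 (j = √(-20754 + 17504*(1/164362)) = √(-20754 + 8752/82181) = √(-1705575722/82181) = I*√140165918409682/82181 ≈ 144.06*I)
(-214775 + E(-704))*(j + h(m(15))) = (-214775 - 704)*(I*√140165918409682/82181 + 4*0²) = -215479*(I*√140165918409682/82181 + 4*0) = -215479*(I*√140165918409682/82181 + 0) = -19589*I*√140165918409682/7471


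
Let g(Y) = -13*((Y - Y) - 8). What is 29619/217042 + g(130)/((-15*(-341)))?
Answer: 174073553/1110169830 ≈ 0.15680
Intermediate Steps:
g(Y) = 104 (g(Y) = -13*(0 - 8) = -13*(-8) = 104)
29619/217042 + g(130)/((-15*(-341))) = 29619/217042 + 104/((-15*(-341))) = 29619*(1/217042) + 104/5115 = 29619/217042 + 104*(1/5115) = 29619/217042 + 104/5115 = 174073553/1110169830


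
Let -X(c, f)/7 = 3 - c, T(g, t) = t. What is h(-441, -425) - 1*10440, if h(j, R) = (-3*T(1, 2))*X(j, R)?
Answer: 8208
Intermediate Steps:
X(c, f) = -21 + 7*c (X(c, f) = -7*(3 - c) = -21 + 7*c)
h(j, R) = 126 - 42*j (h(j, R) = (-3*2)*(-21 + 7*j) = -6*(-21 + 7*j) = 126 - 42*j)
h(-441, -425) - 1*10440 = (126 - 42*(-441)) - 1*10440 = (126 + 18522) - 10440 = 18648 - 10440 = 8208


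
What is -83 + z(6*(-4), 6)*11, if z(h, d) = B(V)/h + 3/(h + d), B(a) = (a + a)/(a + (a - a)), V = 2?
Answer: -343/4 ≈ -85.750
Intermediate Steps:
B(a) = 2 (B(a) = (2*a)/(a + 0) = (2*a)/a = 2)
z(h, d) = 2/h + 3/(d + h) (z(h, d) = 2/h + 3/(h + d) = 2/h + 3/(d + h))
-83 + z(6*(-4), 6)*11 = -83 + ((2*6 + 5*(6*(-4)))/(((6*(-4)))*(6 + 6*(-4))))*11 = -83 + ((12 + 5*(-24))/((-24)*(6 - 24)))*11 = -83 - 1/24*(12 - 120)/(-18)*11 = -83 - 1/24*(-1/18)*(-108)*11 = -83 - ¼*11 = -83 - 11/4 = -343/4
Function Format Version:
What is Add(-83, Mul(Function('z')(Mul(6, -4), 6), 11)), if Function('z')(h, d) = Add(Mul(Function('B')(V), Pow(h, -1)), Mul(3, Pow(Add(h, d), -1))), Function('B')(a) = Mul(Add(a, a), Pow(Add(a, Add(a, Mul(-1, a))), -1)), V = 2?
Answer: Rational(-343, 4) ≈ -85.750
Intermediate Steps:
Function('B')(a) = 2 (Function('B')(a) = Mul(Mul(2, a), Pow(Add(a, 0), -1)) = Mul(Mul(2, a), Pow(a, -1)) = 2)
Function('z')(h, d) = Add(Mul(2, Pow(h, -1)), Mul(3, Pow(Add(d, h), -1))) (Function('z')(h, d) = Add(Mul(2, Pow(h, -1)), Mul(3, Pow(Add(h, d), -1))) = Add(Mul(2, Pow(h, -1)), Mul(3, Pow(Add(d, h), -1))))
Add(-83, Mul(Function('z')(Mul(6, -4), 6), 11)) = Add(-83, Mul(Mul(Pow(Mul(6, -4), -1), Pow(Add(6, Mul(6, -4)), -1), Add(Mul(2, 6), Mul(5, Mul(6, -4)))), 11)) = Add(-83, Mul(Mul(Pow(-24, -1), Pow(Add(6, -24), -1), Add(12, Mul(5, -24))), 11)) = Add(-83, Mul(Mul(Rational(-1, 24), Pow(-18, -1), Add(12, -120)), 11)) = Add(-83, Mul(Mul(Rational(-1, 24), Rational(-1, 18), -108), 11)) = Add(-83, Mul(Rational(-1, 4), 11)) = Add(-83, Rational(-11, 4)) = Rational(-343, 4)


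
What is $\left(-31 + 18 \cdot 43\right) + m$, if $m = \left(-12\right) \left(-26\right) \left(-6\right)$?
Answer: $-1129$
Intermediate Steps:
$m = -1872$ ($m = 312 \left(-6\right) = -1872$)
$\left(-31 + 18 \cdot 43\right) + m = \left(-31 + 18 \cdot 43\right) - 1872 = \left(-31 + 774\right) - 1872 = 743 - 1872 = -1129$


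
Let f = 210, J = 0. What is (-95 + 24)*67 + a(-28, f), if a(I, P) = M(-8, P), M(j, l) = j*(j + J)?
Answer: -4693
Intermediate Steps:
M(j, l) = j**2 (M(j, l) = j*(j + 0) = j*j = j**2)
a(I, P) = 64 (a(I, P) = (-8)**2 = 64)
(-95 + 24)*67 + a(-28, f) = (-95 + 24)*67 + 64 = -71*67 + 64 = -4757 + 64 = -4693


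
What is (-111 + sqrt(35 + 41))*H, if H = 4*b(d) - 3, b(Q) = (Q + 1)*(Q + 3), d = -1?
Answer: 333 - 6*sqrt(19) ≈ 306.85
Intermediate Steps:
b(Q) = (1 + Q)*(3 + Q)
H = -3 (H = 4*(3 + (-1)**2 + 4*(-1)) - 3 = 4*(3 + 1 - 4) - 3 = 4*0 - 3 = 0 - 3 = -3)
(-111 + sqrt(35 + 41))*H = (-111 + sqrt(35 + 41))*(-3) = (-111 + sqrt(76))*(-3) = (-111 + 2*sqrt(19))*(-3) = 333 - 6*sqrt(19)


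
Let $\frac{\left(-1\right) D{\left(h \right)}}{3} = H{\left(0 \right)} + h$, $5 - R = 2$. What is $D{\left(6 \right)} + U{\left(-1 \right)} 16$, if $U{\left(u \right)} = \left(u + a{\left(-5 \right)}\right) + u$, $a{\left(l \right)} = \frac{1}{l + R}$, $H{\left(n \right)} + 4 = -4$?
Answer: $-34$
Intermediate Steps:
$R = 3$ ($R = 5 - 2 = 3$)
$H{\left(n \right)} = -8$ ($H{\left(n \right)} = -4 - 4 = -8$)
$a{\left(l \right)} = \frac{1}{3 + l}$ ($a{\left(l \right)} = \frac{1}{l + 3} = \frac{1}{3 + l}$)
$D{\left(h \right)} = 24 - 3 h$ ($D{\left(h \right)} = - 3 \left(-8 + h\right) = 24 - 3 h$)
$U{\left(u \right)} = - \frac{1}{2} + 2 u$ ($U{\left(u \right)} = \left(u + \frac{1}{3 - 5}\right) + u = \left(u + \frac{1}{-2}\right) + u = \left(u - \frac{1}{2}\right) + u = \left(- \frac{1}{2} + u\right) + u = - \frac{1}{2} + 2 u$)
$D{\left(6 \right)} + U{\left(-1 \right)} 16 = \left(24 - 18\right) + \left(- \frac{1}{2} + 2 \left(-1\right)\right) 16 = \left(24 - 18\right) + \left(- \frac{1}{2} - 2\right) 16 = 6 - 40 = -34$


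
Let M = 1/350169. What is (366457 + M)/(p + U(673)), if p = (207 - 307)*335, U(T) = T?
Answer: -128321881234/11494997763 ≈ -11.163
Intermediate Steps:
p = -33500 (p = -100*335 = -33500)
M = 1/350169 ≈ 2.8558e-6
(366457 + M)/(p + U(673)) = (366457 + 1/350169)/(-33500 + 673) = (128321881234/350169)/(-32827) = (128321881234/350169)*(-1/32827) = -128321881234/11494997763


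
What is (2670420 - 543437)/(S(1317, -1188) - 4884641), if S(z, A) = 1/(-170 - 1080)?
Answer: -2658728750/6105801251 ≈ -0.43544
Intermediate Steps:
S(z, A) = -1/1250 (S(z, A) = 1/(-1250) = -1/1250)
(2670420 - 543437)/(S(1317, -1188) - 4884641) = (2670420 - 543437)/(-1/1250 - 4884641) = 2126983/(-6105801251/1250) = 2126983*(-1250/6105801251) = -2658728750/6105801251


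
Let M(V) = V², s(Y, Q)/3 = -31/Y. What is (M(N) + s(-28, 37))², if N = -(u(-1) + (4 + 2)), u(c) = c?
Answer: 628849/784 ≈ 802.10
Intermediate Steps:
s(Y, Q) = -93/Y (s(Y, Q) = 3*(-31/Y) = -93/Y)
N = -5 (N = -(-1 + (4 + 2)) = -(-1 + 6) = -1*5 = -5)
(M(N) + s(-28, 37))² = ((-5)² - 93/(-28))² = (25 - 93*(-1/28))² = (25 + 93/28)² = (793/28)² = 628849/784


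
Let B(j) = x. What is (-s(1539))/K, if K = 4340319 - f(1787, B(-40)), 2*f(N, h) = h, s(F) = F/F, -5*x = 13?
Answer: -10/43403203 ≈ -2.3040e-7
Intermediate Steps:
x = -13/5 (x = -⅕*13 = -13/5 ≈ -2.6000)
B(j) = -13/5
s(F) = 1
f(N, h) = h/2
K = 43403203/10 (K = 4340319 - (-13)/(2*5) = 4340319 - 1*(-13/10) = 4340319 + 13/10 = 43403203/10 ≈ 4.3403e+6)
(-s(1539))/K = (-1*1)/(43403203/10) = -1*10/43403203 = -10/43403203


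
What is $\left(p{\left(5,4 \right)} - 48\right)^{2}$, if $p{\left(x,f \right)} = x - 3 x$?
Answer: $3364$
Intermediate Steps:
$p{\left(x,f \right)} = - 2 x$
$\left(p{\left(5,4 \right)} - 48\right)^{2} = \left(\left(-2\right) 5 - 48\right)^{2} = \left(-10 - 48\right)^{2} = \left(-58\right)^{2} = 3364$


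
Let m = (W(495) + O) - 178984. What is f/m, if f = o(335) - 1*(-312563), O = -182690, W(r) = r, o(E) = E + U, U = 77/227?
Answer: -71027923/81987633 ≈ -0.86632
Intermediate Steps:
U = 77/227 (U = 77*(1/227) = 77/227 ≈ 0.33921)
o(E) = 77/227 + E (o(E) = E + 77/227 = 77/227 + E)
f = 71027923/227 (f = (77/227 + 335) - 1*(-312563) = 76122/227 + 312563 = 71027923/227 ≈ 3.1290e+5)
m = -361179 (m = (495 - 182690) - 178984 = -182195 - 178984 = -361179)
f/m = (71027923/227)/(-361179) = (71027923/227)*(-1/361179) = -71027923/81987633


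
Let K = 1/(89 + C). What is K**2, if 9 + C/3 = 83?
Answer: 1/96721 ≈ 1.0339e-5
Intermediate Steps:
C = 222 (C = -27 + 3*83 = -27 + 249 = 222)
K = 1/311 (K = 1/(89 + 222) = 1/311 ≈ 0.0032154)
K**2 = (1/311)**2 = 1/96721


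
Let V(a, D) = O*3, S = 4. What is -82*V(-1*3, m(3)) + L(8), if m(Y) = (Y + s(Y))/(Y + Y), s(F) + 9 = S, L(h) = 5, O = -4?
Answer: 989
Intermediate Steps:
s(F) = -5 (s(F) = -9 + 4 = -5)
m(Y) = (-5 + Y)/(2*Y) (m(Y) = (Y - 5)/(Y + Y) = (-5 + Y)/((2*Y)) = (-5 + Y)*(1/(2*Y)) = (-5 + Y)/(2*Y))
V(a, D) = -12 (V(a, D) = -4*3 = -12)
-82*V(-1*3, m(3)) + L(8) = -82*(-12) + 5 = 984 + 5 = 989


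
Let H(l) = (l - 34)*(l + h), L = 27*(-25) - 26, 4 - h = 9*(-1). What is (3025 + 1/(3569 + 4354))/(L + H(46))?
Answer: 3423868/7923 ≈ 432.14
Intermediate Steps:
h = 13 (h = 4 - 9*(-1) = 4 - 1*(-9) = 4 + 9 = 13)
L = -701 (L = -675 - 26 = -701)
H(l) = (-34 + l)*(13 + l) (H(l) = (l - 34)*(l + 13) = (-34 + l)*(13 + l))
(3025 + 1/(3569 + 4354))/(L + H(46)) = (3025 + 1/(3569 + 4354))/(-701 + (-442 + 46**2 - 21*46)) = (3025 + 1/7923)/(-701 + (-442 + 2116 - 966)) = (3025 + 1/7923)/(-701 + 708) = (23967076/7923)/7 = (23967076/7923)*(1/7) = 3423868/7923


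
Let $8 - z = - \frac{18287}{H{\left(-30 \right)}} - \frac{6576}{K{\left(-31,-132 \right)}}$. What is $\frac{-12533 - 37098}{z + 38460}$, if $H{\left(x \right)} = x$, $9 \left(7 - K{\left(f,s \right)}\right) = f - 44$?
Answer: $- \frac{34245390}{26418239} \approx -1.2963$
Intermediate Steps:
$K{\left(f,s \right)} = \frac{107}{9} - \frac{f}{9}$ ($K{\left(f,s \right)} = 7 - \frac{f - 44}{9} = 7 - \frac{-44 + f}{9} = 7 - \left(- \frac{44}{9} + \frac{f}{9}\right) = \frac{107}{9} - \frac{f}{9}$)
$z = - \frac{119161}{690}$ ($z = 8 - \left(- \frac{18287}{-30} - \frac{6576}{\frac{107}{9} - - \frac{31}{9}}\right) = 8 - \left(\left(-18287\right) \left(- \frac{1}{30}\right) - \frac{6576}{\frac{107}{9} + \frac{31}{9}}\right) = 8 - \left(\frac{18287}{30} - \frac{6576}{\frac{46}{3}}\right) = 8 - \left(\frac{18287}{30} - \frac{9864}{23}\right) = 8 - \frac{124681}{690} = - \frac{119161}{690} \approx -172.7$)
$\frac{-12533 - 37098}{z + 38460} = \frac{-12533 - 37098}{- \frac{119161}{690} + 38460} = - \frac{49631}{\frac{26418239}{690}} = \left(-49631\right) \frac{690}{26418239} = - \frac{34245390}{26418239}$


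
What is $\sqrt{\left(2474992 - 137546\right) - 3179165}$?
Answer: $i \sqrt{841719} \approx 917.45 i$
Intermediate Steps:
$\sqrt{\left(2474992 - 137546\right) - 3179165} = \sqrt{2337446 - 3179165} = \sqrt{-841719} = i \sqrt{841719}$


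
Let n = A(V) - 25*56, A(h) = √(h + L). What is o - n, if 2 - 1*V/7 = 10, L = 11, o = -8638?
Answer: -7238 - 3*I*√5 ≈ -7238.0 - 6.7082*I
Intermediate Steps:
V = -56 (V = 14 - 7*10 = 14 - 70 = -56)
A(h) = √(11 + h) (A(h) = √(h + 11) = √(11 + h))
n = -1400 + 3*I*√5 (n = √(11 - 56) - 25*56 = √(-45) - 1400 = 3*I*√5 - 1400 = -1400 + 3*I*√5 ≈ -1400.0 + 6.7082*I)
o - n = -8638 - (-1400 + 3*I*√5) = -8638 + (1400 - 3*I*√5) = -7238 - 3*I*√5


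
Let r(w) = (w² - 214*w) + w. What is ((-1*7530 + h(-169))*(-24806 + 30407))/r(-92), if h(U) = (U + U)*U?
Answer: 69441198/7015 ≈ 9899.0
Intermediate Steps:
h(U) = 2*U² (h(U) = (2*U)*U = 2*U²)
r(w) = w² - 213*w
((-1*7530 + h(-169))*(-24806 + 30407))/r(-92) = ((-1*7530 + 2*(-169)²)*(-24806 + 30407))/((-92*(-213 - 92))) = ((-7530 + 2*28561)*5601)/((-92*(-305))) = ((-7530 + 57122)*5601)/28060 = (49592*5601)*(1/28060) = 277764792*(1/28060) = 69441198/7015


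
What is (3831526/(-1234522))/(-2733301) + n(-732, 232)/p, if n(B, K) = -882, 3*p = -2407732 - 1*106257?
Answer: 4469041854361013/4241501954161159829 ≈ 0.0010536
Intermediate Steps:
p = -2513989/3 (p = (-2407732 - 1*106257)/3 = (-2407732 - 106257)/3 = (1/3)*(-2513989) = -2513989/3 ≈ -8.3800e+5)
(3831526/(-1234522))/(-2733301) + n(-732, 232)/p = (3831526/(-1234522))/(-2733301) - 882/(-2513989/3) = (3831526*(-1/1234522))*(-1/2733301) - 882*(-3/2513989) = -1915763/617261*(-1/2733301) + 2646/2513989 = 1915763/1687160108561 + 2646/2513989 = 4469041854361013/4241501954161159829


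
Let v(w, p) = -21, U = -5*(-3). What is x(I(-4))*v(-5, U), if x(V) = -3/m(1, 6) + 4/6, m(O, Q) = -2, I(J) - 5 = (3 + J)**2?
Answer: -91/2 ≈ -45.500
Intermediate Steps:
I(J) = 5 + (3 + J)**2
U = 15
x(V) = 13/6 (x(V) = -3/(-2) + 4/6 = -3*(-1/2) + 4*(1/6) = 3/2 + 2/3 = 13/6)
x(I(-4))*v(-5, U) = (13/6)*(-21) = -91/2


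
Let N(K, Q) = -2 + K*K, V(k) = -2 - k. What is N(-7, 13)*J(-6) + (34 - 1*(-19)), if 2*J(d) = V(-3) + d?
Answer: -129/2 ≈ -64.500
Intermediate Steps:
N(K, Q) = -2 + K**2
J(d) = 1/2 + d/2 (J(d) = ((-2 - 1*(-3)) + d)/2 = ((-2 + 3) + d)/2 = (1 + d)/2 = 1/2 + d/2)
N(-7, 13)*J(-6) + (34 - 1*(-19)) = (-2 + (-7)**2)*(1/2 + (1/2)*(-6)) + (34 - 1*(-19)) = (-2 + 49)*(1/2 - 3) + (34 + 19) = 47*(-5/2) + 53 = -235/2 + 53 = -129/2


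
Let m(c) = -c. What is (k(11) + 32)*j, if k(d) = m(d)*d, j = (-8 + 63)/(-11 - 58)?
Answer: 4895/69 ≈ 70.942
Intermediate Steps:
j = -55/69 (j = 55/(-69) = 55*(-1/69) = -55/69 ≈ -0.79710)
k(d) = -d² (k(d) = (-d)*d = -d²)
(k(11) + 32)*j = (-1*11² + 32)*(-55/69) = (-1*121 + 32)*(-55/69) = (-121 + 32)*(-55/69) = -89*(-55/69) = 4895/69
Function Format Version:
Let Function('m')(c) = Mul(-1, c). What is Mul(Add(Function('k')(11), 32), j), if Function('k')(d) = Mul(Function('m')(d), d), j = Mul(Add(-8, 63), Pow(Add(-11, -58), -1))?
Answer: Rational(4895, 69) ≈ 70.942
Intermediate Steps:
j = Rational(-55, 69) (j = Mul(55, Pow(-69, -1)) = Mul(55, Rational(-1, 69)) = Rational(-55, 69) ≈ -0.79710)
Function('k')(d) = Mul(-1, Pow(d, 2)) (Function('k')(d) = Mul(Mul(-1, d), d) = Mul(-1, Pow(d, 2)))
Mul(Add(Function('k')(11), 32), j) = Mul(Add(Mul(-1, Pow(11, 2)), 32), Rational(-55, 69)) = Mul(Add(Mul(-1, 121), 32), Rational(-55, 69)) = Mul(Add(-121, 32), Rational(-55, 69)) = Mul(-89, Rational(-55, 69)) = Rational(4895, 69)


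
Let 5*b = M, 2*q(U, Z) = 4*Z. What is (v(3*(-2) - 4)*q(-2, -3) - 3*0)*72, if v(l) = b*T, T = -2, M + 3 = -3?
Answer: -5184/5 ≈ -1036.8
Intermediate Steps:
q(U, Z) = 2*Z (q(U, Z) = (4*Z)/2 = 2*Z)
M = -6 (M = -3 - 3 = -6)
b = -6/5 (b = (1/5)*(-6) = -6/5 ≈ -1.2000)
v(l) = 12/5 (v(l) = -6/5*(-2) = 12/5)
(v(3*(-2) - 4)*q(-2, -3) - 3*0)*72 = (12*(2*(-3))/5 - 3*0)*72 = ((12/5)*(-6) + 0)*72 = (-72/5 + 0)*72 = -72/5*72 = -5184/5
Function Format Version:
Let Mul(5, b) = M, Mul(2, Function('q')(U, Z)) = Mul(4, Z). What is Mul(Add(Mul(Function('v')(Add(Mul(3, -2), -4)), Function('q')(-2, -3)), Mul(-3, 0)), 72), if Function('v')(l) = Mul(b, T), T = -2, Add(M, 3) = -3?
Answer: Rational(-5184, 5) ≈ -1036.8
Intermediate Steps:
Function('q')(U, Z) = Mul(2, Z) (Function('q')(U, Z) = Mul(Rational(1, 2), Mul(4, Z)) = Mul(2, Z))
M = -6 (M = Add(-3, -3) = -6)
b = Rational(-6, 5) (b = Mul(Rational(1, 5), -6) = Rational(-6, 5) ≈ -1.2000)
Function('v')(l) = Rational(12, 5) (Function('v')(l) = Mul(Rational(-6, 5), -2) = Rational(12, 5))
Mul(Add(Mul(Function('v')(Add(Mul(3, -2), -4)), Function('q')(-2, -3)), Mul(-3, 0)), 72) = Mul(Add(Mul(Rational(12, 5), Mul(2, -3)), Mul(-3, 0)), 72) = Mul(Add(Mul(Rational(12, 5), -6), 0), 72) = Mul(Add(Rational(-72, 5), 0), 72) = Mul(Rational(-72, 5), 72) = Rational(-5184, 5)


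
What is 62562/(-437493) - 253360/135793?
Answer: -5682795626/2828975569 ≈ -2.0088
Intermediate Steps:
62562/(-437493) - 253360/135793 = 62562*(-1/437493) - 253360*1/135793 = -20854/145831 - 253360/135793 = -5682795626/2828975569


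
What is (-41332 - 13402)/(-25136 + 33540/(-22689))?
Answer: 206976621/95057374 ≈ 2.1774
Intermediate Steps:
(-41332 - 13402)/(-25136 + 33540/(-22689)) = -54734/(-25136 + 33540*(-1/22689)) = -54734/(-25136 - 11180/7563) = -54734/(-190114748/7563) = -54734*(-7563/190114748) = 206976621/95057374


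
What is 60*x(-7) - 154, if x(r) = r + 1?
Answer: -514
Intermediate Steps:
x(r) = 1 + r
60*x(-7) - 154 = 60*(1 - 7) - 154 = 60*(-6) - 154 = -360 - 154 = -514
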